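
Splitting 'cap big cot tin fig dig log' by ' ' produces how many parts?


Splitting by ' ' breaks the string at each occurrence of the separator.
Text: 'cap big cot tin fig dig log'
Parts after split:
  Part 1: 'cap'
  Part 2: 'big'
  Part 3: 'cot'
  Part 4: 'tin'
  Part 5: 'fig'
  Part 6: 'dig'
  Part 7: 'log'
Total parts: 7

7


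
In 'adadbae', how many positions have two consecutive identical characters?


Looking for consecutive identical characters in 'adadbae':
  pos 0-1: 'a' vs 'd' -> different
  pos 1-2: 'd' vs 'a' -> different
  pos 2-3: 'a' vs 'd' -> different
  pos 3-4: 'd' vs 'b' -> different
  pos 4-5: 'b' vs 'a' -> different
  pos 5-6: 'a' vs 'e' -> different
Consecutive identical pairs: []
Count: 0

0


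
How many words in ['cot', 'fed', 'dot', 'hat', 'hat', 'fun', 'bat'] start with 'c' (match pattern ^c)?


Pattern ^c anchors to start of word. Check which words begin with 'c':
  'cot' -> MATCH (starts with 'c')
  'fed' -> no
  'dot' -> no
  'hat' -> no
  'hat' -> no
  'fun' -> no
  'bat' -> no
Matching words: ['cot']
Count: 1

1


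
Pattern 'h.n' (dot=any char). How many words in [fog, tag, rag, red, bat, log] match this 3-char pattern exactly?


Pattern 'h.n' means: starts with 'h', any single char, ends with 'n'.
Checking each word (must be exactly 3 chars):
  'fog' (len=3): no
  'tag' (len=3): no
  'rag' (len=3): no
  'red' (len=3): no
  'bat' (len=3): no
  'log' (len=3): no
Matching words: []
Total: 0

0


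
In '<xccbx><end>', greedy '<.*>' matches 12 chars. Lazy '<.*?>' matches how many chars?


Greedy '<.*>' tries to match as MUCH as possible.
Lazy '<.*?>' tries to match as LITTLE as possible.

String: '<xccbx><end>'
Greedy '<.*>' starts at first '<' and extends to the LAST '>': '<xccbx><end>' (12 chars)
Lazy '<.*?>' starts at first '<' and stops at the FIRST '>': '<xccbx>' (7 chars)

7


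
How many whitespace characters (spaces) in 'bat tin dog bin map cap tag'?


\s matches whitespace characters (spaces, tabs, etc.).
Text: 'bat tin dog bin map cap tag'
This text has 7 words separated by spaces.
Number of spaces = number of words - 1 = 7 - 1 = 6

6


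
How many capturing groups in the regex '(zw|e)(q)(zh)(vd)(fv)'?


To count capturing groups, count each '(' that starts a group.
Pattern: '(zw|e)(q)(zh)(vd)(fv)'
Walking through the pattern:
  Position 0: '(' -> group #1
  Position 6: '(' -> group #2
  Position 9: '(' -> group #3
  Position 13: '(' -> group #4
  Position 17: '(' -> group #5
Total capturing groups: 5

5


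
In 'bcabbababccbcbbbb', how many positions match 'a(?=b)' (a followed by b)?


Lookahead 'a(?=b)' matches 'a' only when followed by 'b'.
String: 'bcabbababccbcbbbb'
Checking each position where char is 'a':
  pos 2: 'a' -> MATCH (next='b')
  pos 5: 'a' -> MATCH (next='b')
  pos 7: 'a' -> MATCH (next='b')
Matching positions: [2, 5, 7]
Count: 3

3


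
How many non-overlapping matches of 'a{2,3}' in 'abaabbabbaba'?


Pattern 'a{2,3}' matches between 2 and 3 consecutive a's (greedy).
String: 'abaabbabbaba'
Finding runs of a's and applying greedy matching:
  Run at pos 0: 'a' (length 1)
  Run at pos 2: 'aa' (length 2)
  Run at pos 6: 'a' (length 1)
  Run at pos 9: 'a' (length 1)
  Run at pos 11: 'a' (length 1)
Matches: ['aa']
Count: 1

1


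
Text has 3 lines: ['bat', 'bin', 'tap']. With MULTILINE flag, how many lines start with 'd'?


With MULTILINE flag, ^ matches the start of each line.
Lines: ['bat', 'bin', 'tap']
Checking which lines start with 'd':
  Line 1: 'bat' -> no
  Line 2: 'bin' -> no
  Line 3: 'tap' -> no
Matching lines: []
Count: 0

0


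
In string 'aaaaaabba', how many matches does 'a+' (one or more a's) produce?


Pattern 'a+' matches one or more consecutive a's.
String: 'aaaaaabba'
Scanning for runs of a:
  Match 1: 'aaaaaa' (length 6)
  Match 2: 'a' (length 1)
Total matches: 2

2


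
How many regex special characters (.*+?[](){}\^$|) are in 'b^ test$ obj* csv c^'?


Regex special characters are: . * + ? [ ] ( ) { } \ ^ $ |
Scanning 'b^ test$ obj* csv c^':
  pos 1: '^' -> SPECIAL
  pos 7: '$' -> SPECIAL
  pos 12: '*' -> SPECIAL
  pos 19: '^' -> SPECIAL
Special chars found: ['^', '$', '*', '^']
Total: 4

4


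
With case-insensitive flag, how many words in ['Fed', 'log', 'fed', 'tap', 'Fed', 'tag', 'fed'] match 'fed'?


Case-insensitive matching: compare each word's lowercase form to 'fed'.
  'Fed' -> lower='fed' -> MATCH
  'log' -> lower='log' -> no
  'fed' -> lower='fed' -> MATCH
  'tap' -> lower='tap' -> no
  'Fed' -> lower='fed' -> MATCH
  'tag' -> lower='tag' -> no
  'fed' -> lower='fed' -> MATCH
Matches: ['Fed', 'fed', 'Fed', 'fed']
Count: 4

4


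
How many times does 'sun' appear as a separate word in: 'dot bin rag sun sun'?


Scanning each word for exact match 'sun':
  Word 1: 'dot' -> no
  Word 2: 'bin' -> no
  Word 3: 'rag' -> no
  Word 4: 'sun' -> MATCH
  Word 5: 'sun' -> MATCH
Total matches: 2

2


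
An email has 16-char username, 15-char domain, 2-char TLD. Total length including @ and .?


An email address has format: username@domain.tld
Username length: 16
'@' character: 1
Domain length: 15
'.' character: 1
TLD length: 2
Total = 16 + 1 + 15 + 1 + 2 = 35

35


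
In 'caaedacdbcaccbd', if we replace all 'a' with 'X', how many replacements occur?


re.sub('a', 'X', text) replaces every occurrence of 'a' with 'X'.
Text: 'caaedacdbcaccbd'
Scanning for 'a':
  pos 1: 'a' -> replacement #1
  pos 2: 'a' -> replacement #2
  pos 5: 'a' -> replacement #3
  pos 10: 'a' -> replacement #4
Total replacements: 4

4


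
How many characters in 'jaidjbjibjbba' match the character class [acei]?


Character class [acei] matches any of: {a, c, e, i}
Scanning string 'jaidjbjibjbba' character by character:
  pos 0: 'j' -> no
  pos 1: 'a' -> MATCH
  pos 2: 'i' -> MATCH
  pos 3: 'd' -> no
  pos 4: 'j' -> no
  pos 5: 'b' -> no
  pos 6: 'j' -> no
  pos 7: 'i' -> MATCH
  pos 8: 'b' -> no
  pos 9: 'j' -> no
  pos 10: 'b' -> no
  pos 11: 'b' -> no
  pos 12: 'a' -> MATCH
Total matches: 4

4


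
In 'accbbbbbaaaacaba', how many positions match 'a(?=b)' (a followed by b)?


Lookahead 'a(?=b)' matches 'a' only when followed by 'b'.
String: 'accbbbbbaaaacaba'
Checking each position where char is 'a':
  pos 0: 'a' -> no (next='c')
  pos 8: 'a' -> no (next='a')
  pos 9: 'a' -> no (next='a')
  pos 10: 'a' -> no (next='a')
  pos 11: 'a' -> no (next='c')
  pos 13: 'a' -> MATCH (next='b')
Matching positions: [13]
Count: 1

1


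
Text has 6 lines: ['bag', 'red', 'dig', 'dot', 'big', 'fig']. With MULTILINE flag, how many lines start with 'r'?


With MULTILINE flag, ^ matches the start of each line.
Lines: ['bag', 'red', 'dig', 'dot', 'big', 'fig']
Checking which lines start with 'r':
  Line 1: 'bag' -> no
  Line 2: 'red' -> MATCH
  Line 3: 'dig' -> no
  Line 4: 'dot' -> no
  Line 5: 'big' -> no
  Line 6: 'fig' -> no
Matching lines: ['red']
Count: 1

1


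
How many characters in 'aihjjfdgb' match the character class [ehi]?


Character class [ehi] matches any of: {e, h, i}
Scanning string 'aihjjfdgb' character by character:
  pos 0: 'a' -> no
  pos 1: 'i' -> MATCH
  pos 2: 'h' -> MATCH
  pos 3: 'j' -> no
  pos 4: 'j' -> no
  pos 5: 'f' -> no
  pos 6: 'd' -> no
  pos 7: 'g' -> no
  pos 8: 'b' -> no
Total matches: 2

2


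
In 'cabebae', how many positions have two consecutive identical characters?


Looking for consecutive identical characters in 'cabebae':
  pos 0-1: 'c' vs 'a' -> different
  pos 1-2: 'a' vs 'b' -> different
  pos 2-3: 'b' vs 'e' -> different
  pos 3-4: 'e' vs 'b' -> different
  pos 4-5: 'b' vs 'a' -> different
  pos 5-6: 'a' vs 'e' -> different
Consecutive identical pairs: []
Count: 0

0


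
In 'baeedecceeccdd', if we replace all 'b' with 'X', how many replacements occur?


re.sub('b', 'X', text) replaces every occurrence of 'b' with 'X'.
Text: 'baeedecceeccdd'
Scanning for 'b':
  pos 0: 'b' -> replacement #1
Total replacements: 1

1


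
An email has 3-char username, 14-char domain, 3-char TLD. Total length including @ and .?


An email address has format: username@domain.tld
Username length: 3
'@' character: 1
Domain length: 14
'.' character: 1
TLD length: 3
Total = 3 + 1 + 14 + 1 + 3 = 22

22


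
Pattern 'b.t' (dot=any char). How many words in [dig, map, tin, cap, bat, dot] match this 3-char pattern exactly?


Pattern 'b.t' means: starts with 'b', any single char, ends with 't'.
Checking each word (must be exactly 3 chars):
  'dig' (len=3): no
  'map' (len=3): no
  'tin' (len=3): no
  'cap' (len=3): no
  'bat' (len=3): MATCH
  'dot' (len=3): no
Matching words: ['bat']
Total: 1

1


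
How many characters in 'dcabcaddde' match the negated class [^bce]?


Negated class [^bce] matches any char NOT in {b, c, e}
Scanning 'dcabcaddde':
  pos 0: 'd' -> MATCH
  pos 1: 'c' -> no (excluded)
  pos 2: 'a' -> MATCH
  pos 3: 'b' -> no (excluded)
  pos 4: 'c' -> no (excluded)
  pos 5: 'a' -> MATCH
  pos 6: 'd' -> MATCH
  pos 7: 'd' -> MATCH
  pos 8: 'd' -> MATCH
  pos 9: 'e' -> no (excluded)
Total matches: 6

6


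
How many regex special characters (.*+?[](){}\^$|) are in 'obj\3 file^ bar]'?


Regex special characters are: . * + ? [ ] ( ) { } \ ^ $ |
Scanning 'obj\3 file^ bar]':
  pos 3: '\' -> SPECIAL
  pos 10: '^' -> SPECIAL
  pos 15: ']' -> SPECIAL
Special chars found: ['\\', '^', ']']
Total: 3

3


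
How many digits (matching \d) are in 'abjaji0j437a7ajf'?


\d matches any digit 0-9.
Scanning 'abjaji0j437a7ajf':
  pos 6: '0' -> DIGIT
  pos 8: '4' -> DIGIT
  pos 9: '3' -> DIGIT
  pos 10: '7' -> DIGIT
  pos 12: '7' -> DIGIT
Digits found: ['0', '4', '3', '7', '7']
Total: 5

5


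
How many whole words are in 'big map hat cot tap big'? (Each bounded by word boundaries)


Word boundaries (\b) mark the start/end of each word.
Text: 'big map hat cot tap big'
Splitting by whitespace:
  Word 1: 'big'
  Word 2: 'map'
  Word 3: 'hat'
  Word 4: 'cot'
  Word 5: 'tap'
  Word 6: 'big'
Total whole words: 6

6


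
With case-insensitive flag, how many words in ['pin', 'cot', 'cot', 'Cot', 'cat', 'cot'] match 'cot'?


Case-insensitive matching: compare each word's lowercase form to 'cot'.
  'pin' -> lower='pin' -> no
  'cot' -> lower='cot' -> MATCH
  'cot' -> lower='cot' -> MATCH
  'Cot' -> lower='cot' -> MATCH
  'cat' -> lower='cat' -> no
  'cot' -> lower='cot' -> MATCH
Matches: ['cot', 'cot', 'Cot', 'cot']
Count: 4

4


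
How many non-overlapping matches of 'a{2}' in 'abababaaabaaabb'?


Pattern 'a{2}' matches exactly 2 consecutive a's (greedy, non-overlapping).
String: 'abababaaabaaabb'
Scanning for runs of a's:
  Run at pos 0: 'a' (length 1) -> 0 match(es)
  Run at pos 2: 'a' (length 1) -> 0 match(es)
  Run at pos 4: 'a' (length 1) -> 0 match(es)
  Run at pos 6: 'aaa' (length 3) -> 1 match(es)
  Run at pos 10: 'aaa' (length 3) -> 1 match(es)
Matches found: ['aa', 'aa']
Total: 2

2


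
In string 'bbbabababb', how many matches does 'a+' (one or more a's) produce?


Pattern 'a+' matches one or more consecutive a's.
String: 'bbbabababb'
Scanning for runs of a:
  Match 1: 'a' (length 1)
  Match 2: 'a' (length 1)
  Match 3: 'a' (length 1)
Total matches: 3

3


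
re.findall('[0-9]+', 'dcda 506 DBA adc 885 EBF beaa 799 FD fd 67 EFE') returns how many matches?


Pattern '[0-9]+' finds one or more digits.
Text: 'dcda 506 DBA adc 885 EBF beaa 799 FD fd 67 EFE'
Scanning for matches:
  Match 1: '506'
  Match 2: '885'
  Match 3: '799'
  Match 4: '67'
Total matches: 4

4


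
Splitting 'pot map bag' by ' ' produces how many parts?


Splitting by ' ' breaks the string at each occurrence of the separator.
Text: 'pot map bag'
Parts after split:
  Part 1: 'pot'
  Part 2: 'map'
  Part 3: 'bag'
Total parts: 3

3


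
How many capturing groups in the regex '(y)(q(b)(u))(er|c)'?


To count capturing groups, count each '(' that starts a group.
Pattern: '(y)(q(b)(u))(er|c)'
Walking through the pattern:
  Position 0: '(' -> group #1
  Position 3: '(' -> group #2
  Position 5: '(' -> group #3
  Position 8: '(' -> group #4
  Position 12: '(' -> group #5
Total capturing groups: 5

5


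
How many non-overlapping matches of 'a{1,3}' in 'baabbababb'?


Pattern 'a{1,3}' matches between 1 and 3 consecutive a's (greedy).
String: 'baabbababb'
Finding runs of a's and applying greedy matching:
  Run at pos 1: 'aa' (length 2)
  Run at pos 5: 'a' (length 1)
  Run at pos 7: 'a' (length 1)
Matches: ['aa', 'a', 'a']
Count: 3

3


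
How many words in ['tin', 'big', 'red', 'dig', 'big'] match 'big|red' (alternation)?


Alternation 'big|red' matches either 'big' or 'red'.
Checking each word:
  'tin' -> no
  'big' -> MATCH
  'red' -> MATCH
  'dig' -> no
  'big' -> MATCH
Matches: ['big', 'red', 'big']
Count: 3

3


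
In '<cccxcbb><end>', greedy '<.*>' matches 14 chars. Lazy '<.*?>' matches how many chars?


Greedy '<.*>' tries to match as MUCH as possible.
Lazy '<.*?>' tries to match as LITTLE as possible.

String: '<cccxcbb><end>'
Greedy '<.*>' starts at first '<' and extends to the LAST '>': '<cccxcbb><end>' (14 chars)
Lazy '<.*?>' starts at first '<' and stops at the FIRST '>': '<cccxcbb>' (9 chars)

9


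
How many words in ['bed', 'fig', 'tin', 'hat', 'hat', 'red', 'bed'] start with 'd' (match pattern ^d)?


Pattern ^d anchors to start of word. Check which words begin with 'd':
  'bed' -> no
  'fig' -> no
  'tin' -> no
  'hat' -> no
  'hat' -> no
  'red' -> no
  'bed' -> no
Matching words: []
Count: 0

0


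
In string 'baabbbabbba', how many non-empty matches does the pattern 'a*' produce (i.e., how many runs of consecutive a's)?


Pattern 'a*' matches zero or more a's. We want non-empty runs of consecutive a's.
String: 'baabbbabbba'
Walking through the string to find runs of a's:
  Run 1: positions 1-2 -> 'aa'
  Run 2: positions 6-6 -> 'a'
  Run 3: positions 10-10 -> 'a'
Non-empty runs found: ['aa', 'a', 'a']
Count: 3

3


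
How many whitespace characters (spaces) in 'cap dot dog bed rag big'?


\s matches whitespace characters (spaces, tabs, etc.).
Text: 'cap dot dog bed rag big'
This text has 6 words separated by spaces.
Number of spaces = number of words - 1 = 6 - 1 = 5

5


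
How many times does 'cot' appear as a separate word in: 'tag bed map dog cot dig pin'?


Scanning each word for exact match 'cot':
  Word 1: 'tag' -> no
  Word 2: 'bed' -> no
  Word 3: 'map' -> no
  Word 4: 'dog' -> no
  Word 5: 'cot' -> MATCH
  Word 6: 'dig' -> no
  Word 7: 'pin' -> no
Total matches: 1

1


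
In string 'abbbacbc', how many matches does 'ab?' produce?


Pattern 'ab?' matches 'a' optionally followed by 'b'.
String: 'abbbacbc'
Scanning left to right for 'a' then checking next char:
  Match 1: 'ab' (a followed by b)
  Match 2: 'a' (a not followed by b)
Total matches: 2

2


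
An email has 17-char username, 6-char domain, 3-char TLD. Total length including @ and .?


An email address has format: username@domain.tld
Username length: 17
'@' character: 1
Domain length: 6
'.' character: 1
TLD length: 3
Total = 17 + 1 + 6 + 1 + 3 = 28

28


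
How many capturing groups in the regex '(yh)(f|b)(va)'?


To count capturing groups, count each '(' that starts a group.
Pattern: '(yh)(f|b)(va)'
Walking through the pattern:
  Position 0: '(' -> group #1
  Position 4: '(' -> group #2
  Position 9: '(' -> group #3
Total capturing groups: 3

3


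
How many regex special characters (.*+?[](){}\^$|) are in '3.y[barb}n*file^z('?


Regex special characters are: . * + ? [ ] ( ) { } \ ^ $ |
Scanning '3.y[barb}n*file^z(':
  pos 1: '.' -> SPECIAL
  pos 3: '[' -> SPECIAL
  pos 8: '}' -> SPECIAL
  pos 10: '*' -> SPECIAL
  pos 15: '^' -> SPECIAL
  pos 17: '(' -> SPECIAL
Special chars found: ['.', '[', '}', '*', '^', '(']
Total: 6

6


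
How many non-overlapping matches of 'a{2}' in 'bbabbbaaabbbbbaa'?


Pattern 'a{2}' matches exactly 2 consecutive a's (greedy, non-overlapping).
String: 'bbabbbaaabbbbbaa'
Scanning for runs of a's:
  Run at pos 2: 'a' (length 1) -> 0 match(es)
  Run at pos 6: 'aaa' (length 3) -> 1 match(es)
  Run at pos 14: 'aa' (length 2) -> 1 match(es)
Matches found: ['aa', 'aa']
Total: 2

2


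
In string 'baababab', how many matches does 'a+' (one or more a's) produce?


Pattern 'a+' matches one or more consecutive a's.
String: 'baababab'
Scanning for runs of a:
  Match 1: 'aa' (length 2)
  Match 2: 'a' (length 1)
  Match 3: 'a' (length 1)
Total matches: 3

3


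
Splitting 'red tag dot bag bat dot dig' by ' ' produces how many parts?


Splitting by ' ' breaks the string at each occurrence of the separator.
Text: 'red tag dot bag bat dot dig'
Parts after split:
  Part 1: 'red'
  Part 2: 'tag'
  Part 3: 'dot'
  Part 4: 'bag'
  Part 5: 'bat'
  Part 6: 'dot'
  Part 7: 'dig'
Total parts: 7

7


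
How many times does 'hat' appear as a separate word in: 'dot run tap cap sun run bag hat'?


Scanning each word for exact match 'hat':
  Word 1: 'dot' -> no
  Word 2: 'run' -> no
  Word 3: 'tap' -> no
  Word 4: 'cap' -> no
  Word 5: 'sun' -> no
  Word 6: 'run' -> no
  Word 7: 'bag' -> no
  Word 8: 'hat' -> MATCH
Total matches: 1

1


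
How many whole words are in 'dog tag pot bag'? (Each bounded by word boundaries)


Word boundaries (\b) mark the start/end of each word.
Text: 'dog tag pot bag'
Splitting by whitespace:
  Word 1: 'dog'
  Word 2: 'tag'
  Word 3: 'pot'
  Word 4: 'bag'
Total whole words: 4

4


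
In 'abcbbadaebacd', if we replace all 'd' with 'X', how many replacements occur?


re.sub('d', 'X', text) replaces every occurrence of 'd' with 'X'.
Text: 'abcbbadaebacd'
Scanning for 'd':
  pos 6: 'd' -> replacement #1
  pos 12: 'd' -> replacement #2
Total replacements: 2

2


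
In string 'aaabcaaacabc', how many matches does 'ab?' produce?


Pattern 'ab?' matches 'a' optionally followed by 'b'.
String: 'aaabcaaacabc'
Scanning left to right for 'a' then checking next char:
  Match 1: 'a' (a not followed by b)
  Match 2: 'a' (a not followed by b)
  Match 3: 'ab' (a followed by b)
  Match 4: 'a' (a not followed by b)
  Match 5: 'a' (a not followed by b)
  Match 6: 'a' (a not followed by b)
  Match 7: 'ab' (a followed by b)
Total matches: 7

7


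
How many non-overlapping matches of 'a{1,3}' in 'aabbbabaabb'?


Pattern 'a{1,3}' matches between 1 and 3 consecutive a's (greedy).
String: 'aabbbabaabb'
Finding runs of a's and applying greedy matching:
  Run at pos 0: 'aa' (length 2)
  Run at pos 5: 'a' (length 1)
  Run at pos 7: 'aa' (length 2)
Matches: ['aa', 'a', 'aa']
Count: 3

3


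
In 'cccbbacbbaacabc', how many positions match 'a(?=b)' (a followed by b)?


Lookahead 'a(?=b)' matches 'a' only when followed by 'b'.
String: 'cccbbacbbaacabc'
Checking each position where char is 'a':
  pos 5: 'a' -> no (next='c')
  pos 9: 'a' -> no (next='a')
  pos 10: 'a' -> no (next='c')
  pos 12: 'a' -> MATCH (next='b')
Matching positions: [12]
Count: 1

1


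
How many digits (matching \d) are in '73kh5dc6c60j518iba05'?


\d matches any digit 0-9.
Scanning '73kh5dc6c60j518iba05':
  pos 0: '7' -> DIGIT
  pos 1: '3' -> DIGIT
  pos 4: '5' -> DIGIT
  pos 7: '6' -> DIGIT
  pos 9: '6' -> DIGIT
  pos 10: '0' -> DIGIT
  pos 12: '5' -> DIGIT
  pos 13: '1' -> DIGIT
  pos 14: '8' -> DIGIT
  pos 18: '0' -> DIGIT
  pos 19: '5' -> DIGIT
Digits found: ['7', '3', '5', '6', '6', '0', '5', '1', '8', '0', '5']
Total: 11

11


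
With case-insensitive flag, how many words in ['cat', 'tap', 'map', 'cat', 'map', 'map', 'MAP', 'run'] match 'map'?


Case-insensitive matching: compare each word's lowercase form to 'map'.
  'cat' -> lower='cat' -> no
  'tap' -> lower='tap' -> no
  'map' -> lower='map' -> MATCH
  'cat' -> lower='cat' -> no
  'map' -> lower='map' -> MATCH
  'map' -> lower='map' -> MATCH
  'MAP' -> lower='map' -> MATCH
  'run' -> lower='run' -> no
Matches: ['map', 'map', 'map', 'MAP']
Count: 4

4


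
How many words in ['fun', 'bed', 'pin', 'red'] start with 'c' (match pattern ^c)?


Pattern ^c anchors to start of word. Check which words begin with 'c':
  'fun' -> no
  'bed' -> no
  'pin' -> no
  'red' -> no
Matching words: []
Count: 0

0


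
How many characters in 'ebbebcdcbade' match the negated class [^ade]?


Negated class [^ade] matches any char NOT in {a, d, e}
Scanning 'ebbebcdcbade':
  pos 0: 'e' -> no (excluded)
  pos 1: 'b' -> MATCH
  pos 2: 'b' -> MATCH
  pos 3: 'e' -> no (excluded)
  pos 4: 'b' -> MATCH
  pos 5: 'c' -> MATCH
  pos 6: 'd' -> no (excluded)
  pos 7: 'c' -> MATCH
  pos 8: 'b' -> MATCH
  pos 9: 'a' -> no (excluded)
  pos 10: 'd' -> no (excluded)
  pos 11: 'e' -> no (excluded)
Total matches: 6

6


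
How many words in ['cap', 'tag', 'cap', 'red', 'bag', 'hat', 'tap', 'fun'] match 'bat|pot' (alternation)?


Alternation 'bat|pot' matches either 'bat' or 'pot'.
Checking each word:
  'cap' -> no
  'tag' -> no
  'cap' -> no
  'red' -> no
  'bag' -> no
  'hat' -> no
  'tap' -> no
  'fun' -> no
Matches: []
Count: 0

0


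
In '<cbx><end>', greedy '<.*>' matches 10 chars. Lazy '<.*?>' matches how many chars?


Greedy '<.*>' tries to match as MUCH as possible.
Lazy '<.*?>' tries to match as LITTLE as possible.

String: '<cbx><end>'
Greedy '<.*>' starts at first '<' and extends to the LAST '>': '<cbx><end>' (10 chars)
Lazy '<.*?>' starts at first '<' and stops at the FIRST '>': '<cbx>' (5 chars)

5


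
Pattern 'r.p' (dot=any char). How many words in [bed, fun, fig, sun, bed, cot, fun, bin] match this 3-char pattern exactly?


Pattern 'r.p' means: starts with 'r', any single char, ends with 'p'.
Checking each word (must be exactly 3 chars):
  'bed' (len=3): no
  'fun' (len=3): no
  'fig' (len=3): no
  'sun' (len=3): no
  'bed' (len=3): no
  'cot' (len=3): no
  'fun' (len=3): no
  'bin' (len=3): no
Matching words: []
Total: 0

0


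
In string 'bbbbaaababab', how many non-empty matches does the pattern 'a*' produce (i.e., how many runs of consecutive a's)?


Pattern 'a*' matches zero or more a's. We want non-empty runs of consecutive a's.
String: 'bbbbaaababab'
Walking through the string to find runs of a's:
  Run 1: positions 4-6 -> 'aaa'
  Run 2: positions 8-8 -> 'a'
  Run 3: positions 10-10 -> 'a'
Non-empty runs found: ['aaa', 'a', 'a']
Count: 3

3


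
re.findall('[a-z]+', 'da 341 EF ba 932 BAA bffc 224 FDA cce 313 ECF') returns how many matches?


Pattern '[a-z]+' finds one or more lowercase letters.
Text: 'da 341 EF ba 932 BAA bffc 224 FDA cce 313 ECF'
Scanning for matches:
  Match 1: 'da'
  Match 2: 'ba'
  Match 3: 'bffc'
  Match 4: 'cce'
Total matches: 4

4


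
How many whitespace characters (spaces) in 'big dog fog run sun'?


\s matches whitespace characters (spaces, tabs, etc.).
Text: 'big dog fog run sun'
This text has 5 words separated by spaces.
Number of spaces = number of words - 1 = 5 - 1 = 4

4


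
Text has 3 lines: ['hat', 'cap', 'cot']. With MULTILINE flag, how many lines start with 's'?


With MULTILINE flag, ^ matches the start of each line.
Lines: ['hat', 'cap', 'cot']
Checking which lines start with 's':
  Line 1: 'hat' -> no
  Line 2: 'cap' -> no
  Line 3: 'cot' -> no
Matching lines: []
Count: 0

0


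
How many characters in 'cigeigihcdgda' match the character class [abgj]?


Character class [abgj] matches any of: {a, b, g, j}
Scanning string 'cigeigihcdgda' character by character:
  pos 0: 'c' -> no
  pos 1: 'i' -> no
  pos 2: 'g' -> MATCH
  pos 3: 'e' -> no
  pos 4: 'i' -> no
  pos 5: 'g' -> MATCH
  pos 6: 'i' -> no
  pos 7: 'h' -> no
  pos 8: 'c' -> no
  pos 9: 'd' -> no
  pos 10: 'g' -> MATCH
  pos 11: 'd' -> no
  pos 12: 'a' -> MATCH
Total matches: 4

4


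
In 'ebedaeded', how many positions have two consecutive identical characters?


Looking for consecutive identical characters in 'ebedaeded':
  pos 0-1: 'e' vs 'b' -> different
  pos 1-2: 'b' vs 'e' -> different
  pos 2-3: 'e' vs 'd' -> different
  pos 3-4: 'd' vs 'a' -> different
  pos 4-5: 'a' vs 'e' -> different
  pos 5-6: 'e' vs 'd' -> different
  pos 6-7: 'd' vs 'e' -> different
  pos 7-8: 'e' vs 'd' -> different
Consecutive identical pairs: []
Count: 0

0


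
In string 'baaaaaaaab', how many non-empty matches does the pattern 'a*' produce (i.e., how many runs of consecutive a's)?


Pattern 'a*' matches zero or more a's. We want non-empty runs of consecutive a's.
String: 'baaaaaaaab'
Walking through the string to find runs of a's:
  Run 1: positions 1-8 -> 'aaaaaaaa'
Non-empty runs found: ['aaaaaaaa']
Count: 1

1


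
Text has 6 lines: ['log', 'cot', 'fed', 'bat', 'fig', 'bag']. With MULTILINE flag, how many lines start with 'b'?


With MULTILINE flag, ^ matches the start of each line.
Lines: ['log', 'cot', 'fed', 'bat', 'fig', 'bag']
Checking which lines start with 'b':
  Line 1: 'log' -> no
  Line 2: 'cot' -> no
  Line 3: 'fed' -> no
  Line 4: 'bat' -> MATCH
  Line 5: 'fig' -> no
  Line 6: 'bag' -> MATCH
Matching lines: ['bat', 'bag']
Count: 2

2


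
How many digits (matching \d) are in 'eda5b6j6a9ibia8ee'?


\d matches any digit 0-9.
Scanning 'eda5b6j6a9ibia8ee':
  pos 3: '5' -> DIGIT
  pos 5: '6' -> DIGIT
  pos 7: '6' -> DIGIT
  pos 9: '9' -> DIGIT
  pos 14: '8' -> DIGIT
Digits found: ['5', '6', '6', '9', '8']
Total: 5

5


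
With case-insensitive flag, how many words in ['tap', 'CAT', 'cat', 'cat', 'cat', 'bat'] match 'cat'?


Case-insensitive matching: compare each word's lowercase form to 'cat'.
  'tap' -> lower='tap' -> no
  'CAT' -> lower='cat' -> MATCH
  'cat' -> lower='cat' -> MATCH
  'cat' -> lower='cat' -> MATCH
  'cat' -> lower='cat' -> MATCH
  'bat' -> lower='bat' -> no
Matches: ['CAT', 'cat', 'cat', 'cat']
Count: 4

4


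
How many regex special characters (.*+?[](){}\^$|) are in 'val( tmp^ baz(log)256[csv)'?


Regex special characters are: . * + ? [ ] ( ) { } \ ^ $ |
Scanning 'val( tmp^ baz(log)256[csv)':
  pos 3: '(' -> SPECIAL
  pos 8: '^' -> SPECIAL
  pos 13: '(' -> SPECIAL
  pos 17: ')' -> SPECIAL
  pos 21: '[' -> SPECIAL
  pos 25: ')' -> SPECIAL
Special chars found: ['(', '^', '(', ')', '[', ')']
Total: 6

6


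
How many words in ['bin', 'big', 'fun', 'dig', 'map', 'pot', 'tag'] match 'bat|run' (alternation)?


Alternation 'bat|run' matches either 'bat' or 'run'.
Checking each word:
  'bin' -> no
  'big' -> no
  'fun' -> no
  'dig' -> no
  'map' -> no
  'pot' -> no
  'tag' -> no
Matches: []
Count: 0

0


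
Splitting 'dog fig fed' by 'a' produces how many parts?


Splitting by 'a' breaks the string at each occurrence of the separator.
Text: 'dog fig fed'
Parts after split:
  Part 1: 'dog fig fed'
Total parts: 1

1


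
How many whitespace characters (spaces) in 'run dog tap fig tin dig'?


\s matches whitespace characters (spaces, tabs, etc.).
Text: 'run dog tap fig tin dig'
This text has 6 words separated by spaces.
Number of spaces = number of words - 1 = 6 - 1 = 5

5


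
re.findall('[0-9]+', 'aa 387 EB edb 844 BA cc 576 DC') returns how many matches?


Pattern '[0-9]+' finds one or more digits.
Text: 'aa 387 EB edb 844 BA cc 576 DC'
Scanning for matches:
  Match 1: '387'
  Match 2: '844'
  Match 3: '576'
Total matches: 3

3


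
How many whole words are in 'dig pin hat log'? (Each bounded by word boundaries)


Word boundaries (\b) mark the start/end of each word.
Text: 'dig pin hat log'
Splitting by whitespace:
  Word 1: 'dig'
  Word 2: 'pin'
  Word 3: 'hat'
  Word 4: 'log'
Total whole words: 4

4


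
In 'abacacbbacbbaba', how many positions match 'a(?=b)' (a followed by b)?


Lookahead 'a(?=b)' matches 'a' only when followed by 'b'.
String: 'abacacbbacbbaba'
Checking each position where char is 'a':
  pos 0: 'a' -> MATCH (next='b')
  pos 2: 'a' -> no (next='c')
  pos 4: 'a' -> no (next='c')
  pos 8: 'a' -> no (next='c')
  pos 12: 'a' -> MATCH (next='b')
Matching positions: [0, 12]
Count: 2

2


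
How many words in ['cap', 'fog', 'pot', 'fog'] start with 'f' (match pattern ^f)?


Pattern ^f anchors to start of word. Check which words begin with 'f':
  'cap' -> no
  'fog' -> MATCH (starts with 'f')
  'pot' -> no
  'fog' -> MATCH (starts with 'f')
Matching words: ['fog', 'fog']
Count: 2

2


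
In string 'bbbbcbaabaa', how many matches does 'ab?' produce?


Pattern 'ab?' matches 'a' optionally followed by 'b'.
String: 'bbbbcbaabaa'
Scanning left to right for 'a' then checking next char:
  Match 1: 'a' (a not followed by b)
  Match 2: 'ab' (a followed by b)
  Match 3: 'a' (a not followed by b)
  Match 4: 'a' (a not followed by b)
Total matches: 4

4


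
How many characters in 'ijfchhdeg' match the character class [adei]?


Character class [adei] matches any of: {a, d, e, i}
Scanning string 'ijfchhdeg' character by character:
  pos 0: 'i' -> MATCH
  pos 1: 'j' -> no
  pos 2: 'f' -> no
  pos 3: 'c' -> no
  pos 4: 'h' -> no
  pos 5: 'h' -> no
  pos 6: 'd' -> MATCH
  pos 7: 'e' -> MATCH
  pos 8: 'g' -> no
Total matches: 3

3


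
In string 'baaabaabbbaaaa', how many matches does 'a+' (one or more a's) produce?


Pattern 'a+' matches one or more consecutive a's.
String: 'baaabaabbbaaaa'
Scanning for runs of a:
  Match 1: 'aaa' (length 3)
  Match 2: 'aa' (length 2)
  Match 3: 'aaaa' (length 4)
Total matches: 3

3


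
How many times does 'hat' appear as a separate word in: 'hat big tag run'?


Scanning each word for exact match 'hat':
  Word 1: 'hat' -> MATCH
  Word 2: 'big' -> no
  Word 3: 'tag' -> no
  Word 4: 'run' -> no
Total matches: 1

1


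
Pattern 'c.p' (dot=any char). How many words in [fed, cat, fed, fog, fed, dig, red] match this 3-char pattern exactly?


Pattern 'c.p' means: starts with 'c', any single char, ends with 'p'.
Checking each word (must be exactly 3 chars):
  'fed' (len=3): no
  'cat' (len=3): no
  'fed' (len=3): no
  'fog' (len=3): no
  'fed' (len=3): no
  'dig' (len=3): no
  'red' (len=3): no
Matching words: []
Total: 0

0


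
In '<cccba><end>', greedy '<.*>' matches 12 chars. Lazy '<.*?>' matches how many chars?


Greedy '<.*>' tries to match as MUCH as possible.
Lazy '<.*?>' tries to match as LITTLE as possible.

String: '<cccba><end>'
Greedy '<.*>' starts at first '<' and extends to the LAST '>': '<cccba><end>' (12 chars)
Lazy '<.*?>' starts at first '<' and stops at the FIRST '>': '<cccba>' (7 chars)

7


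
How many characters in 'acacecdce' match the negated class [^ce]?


Negated class [^ce] matches any char NOT in {c, e}
Scanning 'acacecdce':
  pos 0: 'a' -> MATCH
  pos 1: 'c' -> no (excluded)
  pos 2: 'a' -> MATCH
  pos 3: 'c' -> no (excluded)
  pos 4: 'e' -> no (excluded)
  pos 5: 'c' -> no (excluded)
  pos 6: 'd' -> MATCH
  pos 7: 'c' -> no (excluded)
  pos 8: 'e' -> no (excluded)
Total matches: 3

3


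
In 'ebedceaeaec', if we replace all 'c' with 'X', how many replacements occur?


re.sub('c', 'X', text) replaces every occurrence of 'c' with 'X'.
Text: 'ebedceaeaec'
Scanning for 'c':
  pos 4: 'c' -> replacement #1
  pos 10: 'c' -> replacement #2
Total replacements: 2

2


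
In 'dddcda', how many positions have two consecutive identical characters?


Looking for consecutive identical characters in 'dddcda':
  pos 0-1: 'd' vs 'd' -> MATCH ('dd')
  pos 1-2: 'd' vs 'd' -> MATCH ('dd')
  pos 2-3: 'd' vs 'c' -> different
  pos 3-4: 'c' vs 'd' -> different
  pos 4-5: 'd' vs 'a' -> different
Consecutive identical pairs: ['dd', 'dd']
Count: 2

2


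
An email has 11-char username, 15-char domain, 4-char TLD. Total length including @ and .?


An email address has format: username@domain.tld
Username length: 11
'@' character: 1
Domain length: 15
'.' character: 1
TLD length: 4
Total = 11 + 1 + 15 + 1 + 4 = 32

32


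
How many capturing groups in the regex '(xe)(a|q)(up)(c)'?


To count capturing groups, count each '(' that starts a group.
Pattern: '(xe)(a|q)(up)(c)'
Walking through the pattern:
  Position 0: '(' -> group #1
  Position 4: '(' -> group #2
  Position 9: '(' -> group #3
  Position 13: '(' -> group #4
Total capturing groups: 4

4


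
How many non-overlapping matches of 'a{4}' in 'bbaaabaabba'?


Pattern 'a{4}' matches exactly 4 consecutive a's (greedy, non-overlapping).
String: 'bbaaabaabba'
Scanning for runs of a's:
  Run at pos 2: 'aaa' (length 3) -> 0 match(es)
  Run at pos 6: 'aa' (length 2) -> 0 match(es)
  Run at pos 10: 'a' (length 1) -> 0 match(es)
Matches found: []
Total: 0

0


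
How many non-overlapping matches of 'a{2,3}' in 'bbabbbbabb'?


Pattern 'a{2,3}' matches between 2 and 3 consecutive a's (greedy).
String: 'bbabbbbabb'
Finding runs of a's and applying greedy matching:
  Run at pos 2: 'a' (length 1)
  Run at pos 7: 'a' (length 1)
Matches: []
Count: 0

0


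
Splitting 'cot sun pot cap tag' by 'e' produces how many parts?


Splitting by 'e' breaks the string at each occurrence of the separator.
Text: 'cot sun pot cap tag'
Parts after split:
  Part 1: 'cot sun pot cap tag'
Total parts: 1

1


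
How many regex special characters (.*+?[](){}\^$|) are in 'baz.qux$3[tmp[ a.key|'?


Regex special characters are: . * + ? [ ] ( ) { } \ ^ $ |
Scanning 'baz.qux$3[tmp[ a.key|':
  pos 3: '.' -> SPECIAL
  pos 7: '$' -> SPECIAL
  pos 9: '[' -> SPECIAL
  pos 13: '[' -> SPECIAL
  pos 16: '.' -> SPECIAL
  pos 20: '|' -> SPECIAL
Special chars found: ['.', '$', '[', '[', '.', '|']
Total: 6

6


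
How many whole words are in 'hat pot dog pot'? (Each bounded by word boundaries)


Word boundaries (\b) mark the start/end of each word.
Text: 'hat pot dog pot'
Splitting by whitespace:
  Word 1: 'hat'
  Word 2: 'pot'
  Word 3: 'dog'
  Word 4: 'pot'
Total whole words: 4

4


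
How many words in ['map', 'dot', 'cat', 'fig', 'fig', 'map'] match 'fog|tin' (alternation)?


Alternation 'fog|tin' matches either 'fog' or 'tin'.
Checking each word:
  'map' -> no
  'dot' -> no
  'cat' -> no
  'fig' -> no
  'fig' -> no
  'map' -> no
Matches: []
Count: 0

0


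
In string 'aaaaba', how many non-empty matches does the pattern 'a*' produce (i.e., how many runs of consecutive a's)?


Pattern 'a*' matches zero or more a's. We want non-empty runs of consecutive a's.
String: 'aaaaba'
Walking through the string to find runs of a's:
  Run 1: positions 0-3 -> 'aaaa'
  Run 2: positions 5-5 -> 'a'
Non-empty runs found: ['aaaa', 'a']
Count: 2

2


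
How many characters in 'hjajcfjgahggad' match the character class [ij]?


Character class [ij] matches any of: {i, j}
Scanning string 'hjajcfjgahggad' character by character:
  pos 0: 'h' -> no
  pos 1: 'j' -> MATCH
  pos 2: 'a' -> no
  pos 3: 'j' -> MATCH
  pos 4: 'c' -> no
  pos 5: 'f' -> no
  pos 6: 'j' -> MATCH
  pos 7: 'g' -> no
  pos 8: 'a' -> no
  pos 9: 'h' -> no
  pos 10: 'g' -> no
  pos 11: 'g' -> no
  pos 12: 'a' -> no
  pos 13: 'd' -> no
Total matches: 3

3


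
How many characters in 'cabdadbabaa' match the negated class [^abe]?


Negated class [^abe] matches any char NOT in {a, b, e}
Scanning 'cabdadbabaa':
  pos 0: 'c' -> MATCH
  pos 1: 'a' -> no (excluded)
  pos 2: 'b' -> no (excluded)
  pos 3: 'd' -> MATCH
  pos 4: 'a' -> no (excluded)
  pos 5: 'd' -> MATCH
  pos 6: 'b' -> no (excluded)
  pos 7: 'a' -> no (excluded)
  pos 8: 'b' -> no (excluded)
  pos 9: 'a' -> no (excluded)
  pos 10: 'a' -> no (excluded)
Total matches: 3

3


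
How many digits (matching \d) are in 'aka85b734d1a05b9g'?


\d matches any digit 0-9.
Scanning 'aka85b734d1a05b9g':
  pos 3: '8' -> DIGIT
  pos 4: '5' -> DIGIT
  pos 6: '7' -> DIGIT
  pos 7: '3' -> DIGIT
  pos 8: '4' -> DIGIT
  pos 10: '1' -> DIGIT
  pos 12: '0' -> DIGIT
  pos 13: '5' -> DIGIT
  pos 15: '9' -> DIGIT
Digits found: ['8', '5', '7', '3', '4', '1', '0', '5', '9']
Total: 9

9


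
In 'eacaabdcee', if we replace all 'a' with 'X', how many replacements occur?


re.sub('a', 'X', text) replaces every occurrence of 'a' with 'X'.
Text: 'eacaabdcee'
Scanning for 'a':
  pos 1: 'a' -> replacement #1
  pos 3: 'a' -> replacement #2
  pos 4: 'a' -> replacement #3
Total replacements: 3

3


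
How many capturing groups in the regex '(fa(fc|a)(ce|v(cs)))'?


To count capturing groups, count each '(' that starts a group.
Pattern: '(fa(fc|a)(ce|v(cs)))'
Walking through the pattern:
  Position 0: '(' -> group #1
  Position 3: '(' -> group #2
  Position 9: '(' -> group #3
  Position 14: '(' -> group #4
Total capturing groups: 4

4


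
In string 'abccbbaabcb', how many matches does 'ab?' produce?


Pattern 'ab?' matches 'a' optionally followed by 'b'.
String: 'abccbbaabcb'
Scanning left to right for 'a' then checking next char:
  Match 1: 'ab' (a followed by b)
  Match 2: 'a' (a not followed by b)
  Match 3: 'ab' (a followed by b)
Total matches: 3

3


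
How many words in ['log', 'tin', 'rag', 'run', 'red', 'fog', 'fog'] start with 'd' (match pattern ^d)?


Pattern ^d anchors to start of word. Check which words begin with 'd':
  'log' -> no
  'tin' -> no
  'rag' -> no
  'run' -> no
  'red' -> no
  'fog' -> no
  'fog' -> no
Matching words: []
Count: 0

0


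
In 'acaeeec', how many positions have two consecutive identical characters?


Looking for consecutive identical characters in 'acaeeec':
  pos 0-1: 'a' vs 'c' -> different
  pos 1-2: 'c' vs 'a' -> different
  pos 2-3: 'a' vs 'e' -> different
  pos 3-4: 'e' vs 'e' -> MATCH ('ee')
  pos 4-5: 'e' vs 'e' -> MATCH ('ee')
  pos 5-6: 'e' vs 'c' -> different
Consecutive identical pairs: ['ee', 'ee']
Count: 2

2


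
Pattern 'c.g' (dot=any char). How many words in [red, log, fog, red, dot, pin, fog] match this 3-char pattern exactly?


Pattern 'c.g' means: starts with 'c', any single char, ends with 'g'.
Checking each word (must be exactly 3 chars):
  'red' (len=3): no
  'log' (len=3): no
  'fog' (len=3): no
  'red' (len=3): no
  'dot' (len=3): no
  'pin' (len=3): no
  'fog' (len=3): no
Matching words: []
Total: 0

0


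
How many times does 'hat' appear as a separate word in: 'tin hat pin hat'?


Scanning each word for exact match 'hat':
  Word 1: 'tin' -> no
  Word 2: 'hat' -> MATCH
  Word 3: 'pin' -> no
  Word 4: 'hat' -> MATCH
Total matches: 2

2


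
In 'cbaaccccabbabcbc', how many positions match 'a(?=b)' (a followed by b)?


Lookahead 'a(?=b)' matches 'a' only when followed by 'b'.
String: 'cbaaccccabbabcbc'
Checking each position where char is 'a':
  pos 2: 'a' -> no (next='a')
  pos 3: 'a' -> no (next='c')
  pos 8: 'a' -> MATCH (next='b')
  pos 11: 'a' -> MATCH (next='b')
Matching positions: [8, 11]
Count: 2

2


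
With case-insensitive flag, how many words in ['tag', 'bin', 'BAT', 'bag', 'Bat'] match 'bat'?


Case-insensitive matching: compare each word's lowercase form to 'bat'.
  'tag' -> lower='tag' -> no
  'bin' -> lower='bin' -> no
  'BAT' -> lower='bat' -> MATCH
  'bag' -> lower='bag' -> no
  'Bat' -> lower='bat' -> MATCH
Matches: ['BAT', 'Bat']
Count: 2

2


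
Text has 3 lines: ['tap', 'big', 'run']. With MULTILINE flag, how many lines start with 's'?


With MULTILINE flag, ^ matches the start of each line.
Lines: ['tap', 'big', 'run']
Checking which lines start with 's':
  Line 1: 'tap' -> no
  Line 2: 'big' -> no
  Line 3: 'run' -> no
Matching lines: []
Count: 0

0


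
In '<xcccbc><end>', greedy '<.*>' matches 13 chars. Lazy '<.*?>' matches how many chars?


Greedy '<.*>' tries to match as MUCH as possible.
Lazy '<.*?>' tries to match as LITTLE as possible.

String: '<xcccbc><end>'
Greedy '<.*>' starts at first '<' and extends to the LAST '>': '<xcccbc><end>' (13 chars)
Lazy '<.*?>' starts at first '<' and stops at the FIRST '>': '<xcccbc>' (8 chars)

8


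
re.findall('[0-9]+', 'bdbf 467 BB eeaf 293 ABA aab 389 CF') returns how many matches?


Pattern '[0-9]+' finds one or more digits.
Text: 'bdbf 467 BB eeaf 293 ABA aab 389 CF'
Scanning for matches:
  Match 1: '467'
  Match 2: '293'
  Match 3: '389'
Total matches: 3

3


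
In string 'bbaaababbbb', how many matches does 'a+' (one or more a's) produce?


Pattern 'a+' matches one or more consecutive a's.
String: 'bbaaababbbb'
Scanning for runs of a:
  Match 1: 'aaa' (length 3)
  Match 2: 'a' (length 1)
Total matches: 2

2


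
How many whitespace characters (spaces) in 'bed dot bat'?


\s matches whitespace characters (spaces, tabs, etc.).
Text: 'bed dot bat'
This text has 3 words separated by spaces.
Number of spaces = number of words - 1 = 3 - 1 = 2

2
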